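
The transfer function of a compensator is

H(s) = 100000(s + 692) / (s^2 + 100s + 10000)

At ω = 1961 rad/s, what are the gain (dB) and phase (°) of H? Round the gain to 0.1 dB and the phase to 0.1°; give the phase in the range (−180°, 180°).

At s = jω = j1961:
zero (s+692): 692 + j1961 → |·| = √(692²+1961²) = √4324385 ≈ 2079.5, ∠ = arctan(1961/692) ≈ 70.56°
quadratic: (j1961)² + 100·j1961 + 10000 = -3835521 + j196100 → |·| ≈ 3.8405e+06, ∠ ≈ 177.07°
|H| = 100000 · 2079.5 / 3.8405e+06 ≈ 54.147
Gain = 20 log₁₀(54.147) ≈ 34.67 dB
∠H = 70.56° − 177.07° = -106.51°

34.7 dB, -106.5°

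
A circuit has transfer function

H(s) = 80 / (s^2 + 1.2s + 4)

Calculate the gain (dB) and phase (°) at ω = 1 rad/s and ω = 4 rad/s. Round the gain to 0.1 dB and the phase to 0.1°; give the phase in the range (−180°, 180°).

At s = jω = j1:
quadratic: (j1)² + 1.2·j1 + 4 = 3 + j1.2 → |·| ≈ 3.2311, ∠ ≈ 21.80°
|H| = 80 / 3.2311 ≈ 24.759
Gain = 20 log₁₀(24.759) ≈ 27.87 dB
∠H = 0.00° − 21.80° = -21.80°

At s = jω = j4:
quadratic: (j4)² + 1.2·j4 + 4 = -12 + j4.8 → |·| ≈ 12.924, ∠ ≈ 158.20°
|H| = 80 / 12.924 ≈ 6.19
Gain = 20 log₁₀(6.19) ≈ 15.83 dB
∠H = 0.00° − 158.20° = -158.20°

ω = 1: 27.9 dB, -21.8°; ω = 4: 15.8 dB, -158.2°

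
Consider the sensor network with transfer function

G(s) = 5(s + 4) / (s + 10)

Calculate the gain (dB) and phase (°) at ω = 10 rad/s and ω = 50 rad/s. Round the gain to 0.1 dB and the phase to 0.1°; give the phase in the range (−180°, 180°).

ω = 10: 11.6 dB, 23.2°; ω = 50: 13.8 dB, 6.7°

At s = jω = j10:
zero (s+4): 4 + j10 → |·| = √(4²+10²) = √116 ≈ 10.77, ∠ = arctan(10/4) ≈ 68.20°
pole (s+10): 10 + j10 → |·| = √(10²+10²) = √200 ≈ 14.142, ∠ = arctan(10/10) ≈ 45.00°
|G| = 5 · 10.77 / 14.142 ≈ 3.8078
Gain = 20 log₁₀(3.8078) ≈ 11.61 dB
∠G = 68.20° − 45.00° = 23.20°

At s = jω = j50:
zero (s+4): 4 + j50 → |·| = √(4²+50²) = √2516 ≈ 50.16, ∠ = arctan(50/4) ≈ 85.43°
pole (s+10): 10 + j50 → |·| = √(10²+50²) = √2600 ≈ 50.99, ∠ = arctan(50/10) ≈ 78.69°
|G| = 5 · 50.16 / 50.99 ≈ 4.9186
Gain = 20 log₁₀(4.9186) ≈ 13.84 dB
∠G = 85.43° − 78.69° = 6.74°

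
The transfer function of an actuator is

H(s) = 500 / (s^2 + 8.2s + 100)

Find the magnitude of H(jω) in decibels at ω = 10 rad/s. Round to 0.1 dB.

At s = jω = j10:
quadratic: (j10)² + 8.2·j10 + 100 = 0 + j82 → |·| ≈ 82, ∠ ≈ 90.00°
|H| = 500 / 82 ≈ 6.0976
Gain = 20 log₁₀(6.0976) ≈ 15.70 dB

15.7 dB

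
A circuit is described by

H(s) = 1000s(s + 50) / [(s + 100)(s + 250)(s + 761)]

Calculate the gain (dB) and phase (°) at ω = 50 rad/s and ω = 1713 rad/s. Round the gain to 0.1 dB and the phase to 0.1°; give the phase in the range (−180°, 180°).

At s = jω = j50:
zero (s+50): 50 + j50 → |·| = √(50²+50²) = √5000 ≈ 70.711, ∠ = arctan(50/50) ≈ 45.00°
zero at origin: s = j50 → |·| = 50, ∠ = 90.00°
pole (s+100): 100 + j50 → |·| = √(100²+50²) = √12500 ≈ 111.8, ∠ = arctan(50/100) ≈ 26.57°
pole (s+250): 250 + j50 → |·| = √(250²+50²) = √65000 ≈ 254.95, ∠ = arctan(50/250) ≈ 11.31°
pole (s+761): 761 + j50 → |·| = √(761²+50²) = √581621 ≈ 762.64, ∠ = arctan(50/761) ≈ 3.76°
|H| = 1000 · 3535.5 / 2.1738e+07 ≈ 0.16264
Gain = 20 log₁₀(0.16264) ≈ -15.78 dB
∠H = 135.00° − 41.64° = 93.36°

At s = jω = j1713:
zero (s+50): 50 + j1713 → |·| = √(50²+1713²) = √2936869 ≈ 1713.7, ∠ = arctan(1713/50) ≈ 88.33°
zero at origin: s = j1713 → |·| = 1713, ∠ = 90.00°
pole (s+100): 100 + j1713 → |·| = √(100²+1713²) = √2944369 ≈ 1715.9, ∠ = arctan(1713/100) ≈ 86.66°
pole (s+250): 250 + j1713 → |·| = √(250²+1713²) = √2996869 ≈ 1731.1, ∠ = arctan(1713/250) ≈ 81.70°
pole (s+761): 761 + j1713 → |·| = √(761²+1713²) = √3513490 ≈ 1874.4, ∠ = arctan(1713/761) ≈ 66.05°
|H| = 1000 · 2.9356e+06 / 5.5677e+09 ≈ 0.52726
Gain = 20 log₁₀(0.52726) ≈ -5.56 dB
∠H = 178.33° − 234.41° = -56.08°

ω = 50: -15.8 dB, 93.4°; ω = 1713: -5.6 dB, -56.1°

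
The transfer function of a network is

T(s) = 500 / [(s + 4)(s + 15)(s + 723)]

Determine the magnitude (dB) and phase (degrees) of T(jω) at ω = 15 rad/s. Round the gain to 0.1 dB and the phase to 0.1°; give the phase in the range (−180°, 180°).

At s = jω = j15:
pole (s+4): 4 + j15 → |·| = √(4²+15²) = √241 ≈ 15.524, ∠ = arctan(15/4) ≈ 75.07°
pole (s+15): 15 + j15 → |·| = √(15²+15²) = √450 ≈ 21.213, ∠ = arctan(15/15) ≈ 45.00°
pole (s+723): 723 + j15 → |·| = √(723²+15²) = √522954 ≈ 723.16, ∠ = arctan(15/723) ≈ 1.19°
|T| = 500 / 2.3814e+05 ≈ 0.0020996
Gain = 20 log₁₀(0.0020996) ≈ -53.56 dB
∠T = 0.00° − 121.26° = -121.26°

-53.6 dB, -121.3°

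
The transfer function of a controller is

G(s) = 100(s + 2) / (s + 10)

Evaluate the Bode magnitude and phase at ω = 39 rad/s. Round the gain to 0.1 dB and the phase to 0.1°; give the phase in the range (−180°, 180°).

39.7 dB, 11.4°

At s = jω = j39:
zero (s+2): 2 + j39 → |·| = √(2²+39²) = √1525 ≈ 39.051, ∠ = arctan(39/2) ≈ 87.06°
pole (s+10): 10 + j39 → |·| = √(10²+39²) = √1621 ≈ 40.262, ∠ = arctan(39/10) ≈ 75.62°
|G| = 100 · 39.051 / 40.262 ≈ 96.992
Gain = 20 log₁₀(96.992) ≈ 39.73 dB
∠G = 87.06° − 75.62° = 11.44°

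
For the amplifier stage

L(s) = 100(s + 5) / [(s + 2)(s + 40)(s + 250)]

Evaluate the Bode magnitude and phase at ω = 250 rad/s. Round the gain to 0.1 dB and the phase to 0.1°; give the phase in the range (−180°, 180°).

At s = jω = j250:
zero (s+5): 5 + j250 → |·| = √(5²+250²) = √62525 ≈ 250.05, ∠ = arctan(250/5) ≈ 88.85°
pole (s+2): 2 + j250 → |·| = √(2²+250²) = √62504 ≈ 250.01, ∠ = arctan(250/2) ≈ 89.54°
pole (s+40): 40 + j250 → |·| = √(40²+250²) = √64100 ≈ 253.18, ∠ = arctan(250/40) ≈ 80.91°
pole (s+250): 250 + j250 → |·| = √(250²+250²) = √125000 ≈ 353.55, ∠ = arctan(250/250) ≈ 45.00°
|L| = 100 · 250.05 / 2.2379e+07 ≈ 0.0011173
Gain = 20 log₁₀(0.0011173) ≈ -59.04 dB
∠L = 88.85° − 215.45° = -126.60°

-59.0 dB, -126.6°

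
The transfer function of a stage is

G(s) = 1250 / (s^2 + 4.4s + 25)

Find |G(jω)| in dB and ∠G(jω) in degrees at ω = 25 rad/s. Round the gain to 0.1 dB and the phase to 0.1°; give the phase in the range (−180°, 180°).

6.2 dB, -169.6°

At s = jω = j25:
quadratic: (j25)² + 4.4·j25 + 25 = -600 + j110 → |·| ≈ 610, ∠ ≈ 169.61°
|G| = 1250 / 610 ≈ 2.0492
Gain = 20 log₁₀(2.0492) ≈ 6.23 dB
∠G = 0.00° − 169.61° = -169.61°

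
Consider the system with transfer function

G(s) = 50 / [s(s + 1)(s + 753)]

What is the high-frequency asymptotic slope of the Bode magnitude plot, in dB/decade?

-60 dB/decade

Each pole contributes −20 dB/decade at high frequency; each zero contributes +20 dB/decade.
Net: 0 zero(s) − 3 pole(s) → -60 dB/decade.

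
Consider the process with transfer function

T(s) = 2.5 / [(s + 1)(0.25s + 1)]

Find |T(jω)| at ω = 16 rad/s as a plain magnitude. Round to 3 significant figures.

0.0378

At ω = 16 rad/s:
pole (1 + j16·1) = 1 + j16 → |·| ≈ 16.031, ∠ ≈ 86.42°
pole (1 + j16·0.25) = 1 + j4 → |·| ≈ 4.1231, ∠ ≈ 75.96°
|T| = 2.5 · 1 / (16.031 · 4.1231) ≈ 0.037823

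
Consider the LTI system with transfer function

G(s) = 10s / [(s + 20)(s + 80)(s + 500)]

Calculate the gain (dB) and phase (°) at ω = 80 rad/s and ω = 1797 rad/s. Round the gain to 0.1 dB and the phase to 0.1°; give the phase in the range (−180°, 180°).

ω = 80: -75.4 dB, -40.1°; ω = 1797: -110.5 dB, -161.3°

At s = jω = j80:
zero at origin: s = j80 → |·| = 80, ∠ = 90.00°
pole (s+20): 20 + j80 → |·| = √(20²+80²) = √6800 ≈ 82.462, ∠ = arctan(80/20) ≈ 75.96°
pole (s+80): 80 + j80 → |·| = √(80²+80²) = √12800 ≈ 113.14, ∠ = arctan(80/80) ≈ 45.00°
pole (s+500): 500 + j80 → |·| = √(500²+80²) = √256400 ≈ 506.36, ∠ = arctan(80/500) ≈ 9.09°
|G| = 10 · 80 / 4.7242e+06 ≈ 0.00016934
Gain = 20 log₁₀(0.00016934) ≈ -75.42 dB
∠G = 90.00° − 130.05° = -40.05°

At s = jω = j1797:
zero at origin: s = j1797 → |·| = 1797, ∠ = 90.00°
pole (s+20): 20 + j1797 → |·| = √(20²+1797²) = √3229609 ≈ 1797.1, ∠ = arctan(1797/20) ≈ 89.36°
pole (s+80): 80 + j1797 → |·| = √(80²+1797²) = √3235609 ≈ 1798.8, ∠ = arctan(1797/80) ≈ 87.45°
pole (s+500): 500 + j1797 → |·| = √(500²+1797²) = √3479209 ≈ 1865.3, ∠ = arctan(1797/500) ≈ 74.45°
|G| = 10 · 1797 / 6.0298e+09 ≈ 2.9802e-06
Gain = 20 log₁₀(2.9802e-06) ≈ -110.52 dB
∠G = 90.00° − 251.26° = -161.26°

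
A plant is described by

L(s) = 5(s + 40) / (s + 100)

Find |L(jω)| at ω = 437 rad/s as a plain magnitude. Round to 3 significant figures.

At s = jω = j437:
zero (s+40): 40 + j437 → |·| = √(40²+437²) = √192569 ≈ 438.83, ∠ = arctan(437/40) ≈ 84.77°
pole (s+100): 100 + j437 → |·| = √(100²+437²) = √200969 ≈ 448.3, ∠ = arctan(437/100) ≈ 77.11°
|L| = 5 · 438.83 / 448.3 ≈ 4.8944

4.89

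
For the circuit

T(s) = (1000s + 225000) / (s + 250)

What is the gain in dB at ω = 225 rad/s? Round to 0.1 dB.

59.5 dB

Substitute s = j225:
Numerator: 1000(j225) + 225000 = 225000 + j225000
Denominator: (j225) + 250 = 250 + j225
|N| = √(225000² + 225000²) ≈ 3.182e+05, ∠N ≈ 45.00°
|D| = √(250² + 225²) ≈ 336.34, ∠D ≈ 41.99°
|T| = 3.182e+05 / 336.34 ≈ 946.07
Gain = 20 log₁₀(946.07) ≈ 59.52 dB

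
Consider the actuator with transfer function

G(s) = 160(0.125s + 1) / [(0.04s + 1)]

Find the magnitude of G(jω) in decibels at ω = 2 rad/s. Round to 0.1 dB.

44.3 dB

At ω = 2 rad/s:
zero (1 + j2·0.125) = 1 + j0.25 → |·| ≈ 1.0308, ∠ ≈ 14.04°
pole (1 + j2·0.04) = 1 + j0.08 → |·| ≈ 1.0032, ∠ ≈ 4.57°
|G| = 160 · 1.0308 / (1.0032) ≈ 164.4
Gain = 20 log₁₀(164.4) ≈ 44.32 dB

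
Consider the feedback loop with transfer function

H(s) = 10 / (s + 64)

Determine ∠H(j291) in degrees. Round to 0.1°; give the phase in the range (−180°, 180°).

-77.6°

Substitute s = j291:
Numerator: 10 = 10 + j0
Denominator: (j291) + 64 = 64 + j291
|N| = √(10² + 0²) ≈ 10, ∠N ≈ 0.00°
|D| = √(64² + 291²) ≈ 297.95, ∠D ≈ 77.60°
∠H = 0.00° − 77.60° = -77.60°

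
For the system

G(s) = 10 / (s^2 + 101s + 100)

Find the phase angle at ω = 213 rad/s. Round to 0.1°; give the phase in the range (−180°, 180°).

Substitute s = j213:
Numerator: 10 = 10 + j0
Denominator: (j213)^2 + 101(j213) + 100 = -45269 + j21513
|N| = √(10² + 0²) ≈ 10, ∠N ≈ 0.00°
|D| = √(45269² + 21513²) ≈ 50121, ∠D ≈ 154.58°
∠G = 0.00° − 154.58° = -154.58°

-154.6°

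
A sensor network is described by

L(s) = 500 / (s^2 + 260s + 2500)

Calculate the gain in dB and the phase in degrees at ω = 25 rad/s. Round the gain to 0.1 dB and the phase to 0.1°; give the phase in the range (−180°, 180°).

-22.6 dB, -73.9°

Substitute s = j25:
Numerator: 500 = 500 + j0
Denominator: (j25)^2 + 260(j25) + 2500 = 1875 + j6500
|N| = √(500² + 0²) ≈ 500, ∠N ≈ 0.00°
|D| = √(1875² + 6500²) ≈ 6765, ∠D ≈ 73.91°
|L| = 500 / 6765 ≈ 0.07391
Gain = 20 log₁₀(0.07391) ≈ -22.63 dB
∠L = 0.00° − 73.91° = -73.91°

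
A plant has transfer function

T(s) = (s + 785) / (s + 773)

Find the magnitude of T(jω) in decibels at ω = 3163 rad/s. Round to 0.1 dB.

0.0 dB

Substitute s = j3163:
Numerator: (j3163) + 785 = 785 + j3163
Denominator: (j3163) + 773 = 773 + j3163
|N| = √(785² + 3163²) ≈ 3259, ∠N ≈ 76.06°
|D| = √(773² + 3163²) ≈ 3256.1, ∠D ≈ 76.27°
|T| = 3259 / 3256.1 ≈ 1.0009
Gain = 20 log₁₀(1.0009) ≈ 0.01 dB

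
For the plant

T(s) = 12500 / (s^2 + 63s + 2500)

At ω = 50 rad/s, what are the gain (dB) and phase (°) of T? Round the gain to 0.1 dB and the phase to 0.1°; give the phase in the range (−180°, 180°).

At s = jω = j50:
quadratic: (j50)² + 63·j50 + 2500 = 0 + j3150 → |·| ≈ 3150, ∠ ≈ 90.00°
|T| = 12500 / 3150 ≈ 3.9683
Gain = 20 log₁₀(3.9683) ≈ 11.97 dB
∠T = 0.00° − 90.00° = -90.00°

12.0 dB, -90.0°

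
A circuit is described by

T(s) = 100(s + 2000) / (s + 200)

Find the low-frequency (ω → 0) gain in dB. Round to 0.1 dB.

60.0 dB

T(0) = 100·2000 / (200) = 1000
20 log₁₀(1000) ≈ 60.00 dB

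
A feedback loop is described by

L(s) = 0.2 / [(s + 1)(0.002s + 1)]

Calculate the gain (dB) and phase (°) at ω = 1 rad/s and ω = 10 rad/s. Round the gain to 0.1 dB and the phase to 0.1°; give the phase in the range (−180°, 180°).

At ω = 1 rad/s:
pole (1 + j1·1) = 1 + j1 → |·| ≈ 1.4142, ∠ ≈ 45.00°
pole (1 + j1·0.002) = 1 + j0.002 → |·| ≈ 1, ∠ ≈ 0.11°
|L| = 0.2 · 1 / (1.4142 · 1) ≈ 0.14142
Gain = 20 log₁₀(0.14142) ≈ -16.99 dB
∠L = (0°) − (45.00° + 0.11°) = -45.11°

At ω = 10 rad/s:
pole (1 + j10·1) = 1 + j10 → |·| ≈ 10.05, ∠ ≈ 84.29°
pole (1 + j10·0.002) = 1 + j0.02 → |·| ≈ 1.0002, ∠ ≈ 1.15°
|L| = 0.2 · 1 / (10.05 · 1.0002) ≈ 0.019897
Gain = 20 log₁₀(0.019897) ≈ -34.02 dB
∠L = (0°) − (84.29° + 1.15°) = -85.44°

ω = 1: -17.0 dB, -45.1°; ω = 10: -34.0 dB, -85.4°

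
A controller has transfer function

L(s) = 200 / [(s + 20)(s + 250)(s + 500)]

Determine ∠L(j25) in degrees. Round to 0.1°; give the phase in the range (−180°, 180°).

-59.9°

At s = jω = j25:
pole (s+20): 20 + j25 → |·| = √(20²+25²) = √1025 ≈ 32.016, ∠ = arctan(25/20) ≈ 51.34°
pole (s+250): 250 + j25 → |·| = √(250²+25²) = √63125 ≈ 251.25, ∠ = arctan(25/250) ≈ 5.71°
pole (s+500): 500 + j25 → |·| = √(500²+25²) = √250625 ≈ 500.62, ∠ = arctan(25/500) ≈ 2.86°
∠L = 0.00° − 59.91° = -59.91°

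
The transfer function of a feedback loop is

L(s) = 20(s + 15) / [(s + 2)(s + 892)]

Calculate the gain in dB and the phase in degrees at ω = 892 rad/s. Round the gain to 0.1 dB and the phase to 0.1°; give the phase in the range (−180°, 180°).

At s = jω = j892:
zero (s+15): 15 + j892 → |·| = √(15²+892²) = √795889 ≈ 892.13, ∠ = arctan(892/15) ≈ 89.04°
pole (s+2): 2 + j892 → |·| = √(2²+892²) = √795668 ≈ 892, ∠ = arctan(892/2) ≈ 89.87°
pole (s+892): 892 + j892 → |·| = √(892²+892²) = √1591328 ≈ 1261.5, ∠ = arctan(892/892) ≈ 45.00°
|L| = 20 · 892.13 / 1.1253e+06 ≈ 0.015856
Gain = 20 log₁₀(0.015856) ≈ -36.00 dB
∠L = 89.04° − 134.87° = -45.83°

-36.0 dB, -45.8°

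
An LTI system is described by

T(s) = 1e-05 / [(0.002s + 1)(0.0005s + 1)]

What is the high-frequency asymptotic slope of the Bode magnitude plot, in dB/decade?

Each pole contributes −20 dB/decade at high frequency; each zero contributes +20 dB/decade.
Net: 0 zero(s) − 2 pole(s) → -40 dB/decade.

-40 dB/decade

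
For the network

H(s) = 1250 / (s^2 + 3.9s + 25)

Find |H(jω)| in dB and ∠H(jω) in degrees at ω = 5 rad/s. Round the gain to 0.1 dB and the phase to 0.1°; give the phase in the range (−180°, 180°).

At s = jω = j5:
quadratic: (j5)² + 3.9·j5 + 25 = 0 + j19.5 → |·| ≈ 19.5, ∠ ≈ 90.00°
|H| = 1250 / 19.5 ≈ 64.103
Gain = 20 log₁₀(64.103) ≈ 36.14 dB
∠H = 0.00° − 90.00° = -90.00°

36.1 dB, -90.0°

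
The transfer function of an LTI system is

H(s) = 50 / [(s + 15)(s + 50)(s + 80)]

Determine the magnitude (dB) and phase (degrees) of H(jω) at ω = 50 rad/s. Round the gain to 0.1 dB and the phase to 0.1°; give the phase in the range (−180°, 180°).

At s = jω = j50:
pole (s+15): 15 + j50 → |·| = √(15²+50²) = √2725 ≈ 52.202, ∠ = arctan(50/15) ≈ 73.30°
pole (s+50): 50 + j50 → |·| = √(50²+50²) = √5000 ≈ 70.711, ∠ = arctan(50/50) ≈ 45.00°
pole (s+80): 80 + j50 → |·| = √(80²+50²) = √8900 ≈ 94.34, ∠ = arctan(50/80) ≈ 32.01°
|H| = 50 / 3.4823e+05 ≈ 0.00014358
Gain = 20 log₁₀(0.00014358) ≈ -76.86 dB
∠H = 0.00° − 150.31° = -150.31°

-76.9 dB, -150.3°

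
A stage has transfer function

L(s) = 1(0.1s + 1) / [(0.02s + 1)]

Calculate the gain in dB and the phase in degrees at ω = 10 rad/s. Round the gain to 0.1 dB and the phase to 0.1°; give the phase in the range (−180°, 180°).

2.8 dB, 33.7°

At ω = 10 rad/s:
zero (1 + j10·0.1) = 1 + j1 → |·| ≈ 1.4142, ∠ ≈ 45.00°
pole (1 + j10·0.02) = 1 + j0.2 → |·| ≈ 1.0198, ∠ ≈ 11.31°
|L| = 1 · 1.4142 / (1.0198) ≈ 1.3867
Gain = 20 log₁₀(1.3867) ≈ 2.84 dB
∠L = (45.00°) − (11.31°) = 33.69°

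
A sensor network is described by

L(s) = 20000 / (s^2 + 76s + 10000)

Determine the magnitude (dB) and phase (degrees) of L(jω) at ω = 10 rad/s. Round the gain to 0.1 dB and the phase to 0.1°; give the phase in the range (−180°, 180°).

At s = jω = j10:
quadratic: (j10)² + 76·j10 + 10000 = 9900 + j760 → |·| ≈ 9929.1, ∠ ≈ 4.39°
|L| = 20000 / 9929.1 ≈ 2.0143
Gain = 20 log₁₀(2.0143) ≈ 6.08 dB
∠L = 0.00° − 4.39° = -4.39°

6.1 dB, -4.4°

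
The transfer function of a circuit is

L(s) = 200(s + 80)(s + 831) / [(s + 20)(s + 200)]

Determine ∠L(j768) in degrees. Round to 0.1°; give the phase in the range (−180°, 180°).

At s = jω = j768:
zero (s+80): 80 + j768 → |·| = √(80²+768²) = √596224 ≈ 772.16, ∠ = arctan(768/80) ≈ 84.05°
zero (s+831): 831 + j768 → |·| = √(831²+768²) = √1280385 ≈ 1131.5, ∠ = arctan(768/831) ≈ 42.74°
pole (s+20): 20 + j768 → |·| = √(20²+768²) = √590224 ≈ 768.26, ∠ = arctan(768/20) ≈ 88.51°
pole (s+200): 200 + j768 → |·| = √(200²+768²) = √629824 ≈ 793.61, ∠ = arctan(768/200) ≈ 75.40°
∠L = 126.79° − 163.91° = -37.12°

-37.1°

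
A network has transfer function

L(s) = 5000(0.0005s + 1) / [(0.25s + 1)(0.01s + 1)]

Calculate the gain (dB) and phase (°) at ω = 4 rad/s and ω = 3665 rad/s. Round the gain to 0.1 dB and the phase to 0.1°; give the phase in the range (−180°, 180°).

ω = 4: 71.0 dB, -47.2°; ω = 3665: -10.2 dB, -117.0°

At ω = 4 rad/s:
zero (1 + j4·0.0005) = 1 + j0.002 → |·| ≈ 1, ∠ ≈ 0.11°
pole (1 + j4·0.25) = 1 + j1 → |·| ≈ 1.4142, ∠ ≈ 45.00°
pole (1 + j4·0.01) = 1 + j0.04 → |·| ≈ 1.0008, ∠ ≈ 2.29°
|L| = 5000 · 1 / (1.4142 · 1.0008) ≈ 3532.7
Gain = 20 log₁₀(3532.7) ≈ 70.96 dB
∠L = (0.11°) − (45.00° + 2.29°) = -47.18°

At ω = 3665 rad/s:
zero (1 + j3665·0.0005) = 1 + j1.8325 → |·| ≈ 2.0876, ∠ ≈ 61.38°
pole (1 + j3665·0.25) = 1 + j916.25 → |·| ≈ 916.25, ∠ ≈ 89.94°
pole (1 + j3665·0.01) = 1 + j36.65 → |·| ≈ 36.664, ∠ ≈ 88.44°
|L| = 5000 · 2.0876 / (916.25 · 36.664) ≈ 0.31072
Gain = 20 log₁₀(0.31072) ≈ -10.15 dB
∠L = (61.38°) − (89.94° + 88.44°) = -117.00°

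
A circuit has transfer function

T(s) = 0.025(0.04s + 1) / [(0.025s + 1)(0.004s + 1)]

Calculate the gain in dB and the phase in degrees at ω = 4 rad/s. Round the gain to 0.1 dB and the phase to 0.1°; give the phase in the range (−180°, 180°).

-32.0 dB, 2.5°

At ω = 4 rad/s:
zero (1 + j4·0.04) = 1 + j0.16 → |·| ≈ 1.0127, ∠ ≈ 9.09°
pole (1 + j4·0.025) = 1 + j0.1 → |·| ≈ 1.005, ∠ ≈ 5.71°
pole (1 + j4·0.004) = 1 + j0.016 → |·| ≈ 1.0001, ∠ ≈ 0.92°
|T| = 0.025 · 1.0127 / (1.005 · 1.0001) ≈ 0.025189
Gain = 20 log₁₀(0.025189) ≈ -31.98 dB
∠T = (9.09°) − (5.71° + 0.92°) = 2.46°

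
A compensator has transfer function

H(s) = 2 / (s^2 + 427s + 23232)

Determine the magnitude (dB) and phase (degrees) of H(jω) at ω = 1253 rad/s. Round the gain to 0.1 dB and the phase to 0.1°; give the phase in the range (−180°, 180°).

Substitute s = j1253:
Numerator: 2 = 2 + j0
Denominator: (j1253)^2 + 427(j1253) + 23232 = -1546777 + j535031
|N| = √(2² + 0²) ≈ 2, ∠N ≈ 0.00°
|D| = √(1546777² + 535031²) ≈ 1.6367e+06, ∠D ≈ 160.92°
|H| = 2 / 1.6367e+06 ≈ 1.222e-06
Gain = 20 log₁₀(1.222e-06) ≈ -118.26 dB
∠H = 0.00° − 160.92° = -160.92°

-118.3 dB, -160.9°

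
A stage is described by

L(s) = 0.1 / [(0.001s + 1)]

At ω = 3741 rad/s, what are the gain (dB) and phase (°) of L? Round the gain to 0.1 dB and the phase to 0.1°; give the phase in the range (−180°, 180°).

-31.8 dB, -75.0°

At ω = 3741 rad/s:
pole (1 + j3741·0.001) = 1 + j3.741 → |·| ≈ 3.8723, ∠ ≈ 75.03°
|L| = 0.1 · 1 / (3.8723) ≈ 0.025824
Gain = 20 log₁₀(0.025824) ≈ -31.76 dB
∠L = (0°) − (75.03°) = -75.03°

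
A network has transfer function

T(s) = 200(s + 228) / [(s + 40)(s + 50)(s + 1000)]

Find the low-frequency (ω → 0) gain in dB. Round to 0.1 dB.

T(0) = 200·228 / (40·50·1000) = 0.0228
20 log₁₀(0.0228) ≈ -32.84 dB

-32.8 dB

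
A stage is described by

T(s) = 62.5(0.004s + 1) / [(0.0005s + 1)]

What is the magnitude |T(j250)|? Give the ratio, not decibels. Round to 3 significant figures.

At ω = 250 rad/s:
zero (1 + j250·0.004) = 1 + j1 → |·| ≈ 1.4142, ∠ ≈ 45.00°
pole (1 + j250·0.0005) = 1 + j0.125 → |·| ≈ 1.0078, ∠ ≈ 7.13°
|T| = 62.5 · 1.4142 / (1.0078) ≈ 87.703

87.7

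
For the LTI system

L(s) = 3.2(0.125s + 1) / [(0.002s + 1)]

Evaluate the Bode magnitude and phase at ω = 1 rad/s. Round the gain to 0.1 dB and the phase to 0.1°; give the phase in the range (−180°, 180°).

At ω = 1 rad/s:
zero (1 + j1·0.125) = 1 + j0.125 → |·| ≈ 1.0078, ∠ ≈ 7.13°
pole (1 + j1·0.002) = 1 + j0.002 → |·| ≈ 1, ∠ ≈ 0.11°
|L| = 3.2 · 1.0078 / (1) ≈ 3.225
Gain = 20 log₁₀(3.225) ≈ 10.17 dB
∠L = (7.13°) − (0.11°) = 7.02°

10.2 dB, 7.0°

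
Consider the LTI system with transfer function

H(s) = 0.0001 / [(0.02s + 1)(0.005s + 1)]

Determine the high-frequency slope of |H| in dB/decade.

Each pole contributes −20 dB/decade at high frequency; each zero contributes +20 dB/decade.
Net: 0 zero(s) − 2 pole(s) → -40 dB/decade.

-40 dB/decade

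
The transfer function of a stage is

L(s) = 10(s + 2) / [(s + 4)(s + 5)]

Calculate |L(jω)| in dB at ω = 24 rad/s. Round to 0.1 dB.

-7.9 dB

At s = jω = j24:
zero (s+2): 2 + j24 → |·| = √(2²+24²) = √580 ≈ 24.083, ∠ = arctan(24/2) ≈ 85.24°
pole (s+4): 4 + j24 → |·| = √(4²+24²) = √592 ≈ 24.331, ∠ = arctan(24/4) ≈ 80.54°
pole (s+5): 5 + j24 → |·| = √(5²+24²) = √601 ≈ 24.515, ∠ = arctan(24/5) ≈ 78.23°
|L| = 10 · 24.083 / 596.47 ≈ 0.40376
Gain = 20 log₁₀(0.40376) ≈ -7.88 dB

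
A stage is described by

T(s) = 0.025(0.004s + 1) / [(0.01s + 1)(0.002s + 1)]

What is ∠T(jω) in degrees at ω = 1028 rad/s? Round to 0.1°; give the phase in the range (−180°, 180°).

At ω = 1028 rad/s:
zero (1 + j1028·0.004) = 1 + j4.112 → |·| ≈ 4.2318, ∠ ≈ 76.33°
pole (1 + j1028·0.01) = 1 + j10.28 → |·| ≈ 10.329, ∠ ≈ 84.44°
pole (1 + j1028·0.002) = 1 + j2.056 → |·| ≈ 2.2863, ∠ ≈ 64.06°
∠T = (76.33°) − (84.44° + 64.06°) = -72.17°

-72.2°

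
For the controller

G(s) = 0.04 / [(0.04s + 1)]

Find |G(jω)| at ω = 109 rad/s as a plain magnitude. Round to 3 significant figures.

0.00894

At ω = 109 rad/s:
pole (1 + j109·0.04) = 1 + j4.36 → |·| ≈ 4.4732, ∠ ≈ 77.08°
|G| = 0.04 · 1 / (4.4732) ≈ 0.0089421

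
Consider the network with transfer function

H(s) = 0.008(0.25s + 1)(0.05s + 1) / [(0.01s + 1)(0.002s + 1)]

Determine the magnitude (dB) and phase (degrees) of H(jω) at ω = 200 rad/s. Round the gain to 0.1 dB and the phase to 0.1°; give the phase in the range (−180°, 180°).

At ω = 200 rad/s:
zero (1 + j200·0.25) = 1 + j50 → |·| ≈ 50.01, ∠ ≈ 88.85°
zero (1 + j200·0.05) = 1 + j10 → |·| ≈ 10.05, ∠ ≈ 84.29°
pole (1 + j200·0.01) = 1 + j2 → |·| ≈ 2.2361, ∠ ≈ 63.43°
pole (1 + j200·0.002) = 1 + j0.4 → |·| ≈ 1.077, ∠ ≈ 21.80°
|H| = 0.008 · 50.01 · 10.05 / (2.2361 · 1.077) ≈ 1.6696
Gain = 20 log₁₀(1.6696) ≈ 4.45 dB
∠H = (88.85° + 84.29°) − (63.43° + 21.80°) = 87.91°

4.5 dB, 87.9°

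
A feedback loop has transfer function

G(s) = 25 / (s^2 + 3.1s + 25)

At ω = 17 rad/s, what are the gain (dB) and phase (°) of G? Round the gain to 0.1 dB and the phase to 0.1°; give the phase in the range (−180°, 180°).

At s = jω = j17:
quadratic: (j17)² + 3.1·j17 + 25 = -264 + j52.7 → |·| ≈ 269.21, ∠ ≈ 168.71°
|G| = 25 / 269.21 ≈ 0.092864
Gain = 20 log₁₀(0.092864) ≈ -20.64 dB
∠G = 0.00° − 168.71° = -168.71°

-20.6 dB, -168.7°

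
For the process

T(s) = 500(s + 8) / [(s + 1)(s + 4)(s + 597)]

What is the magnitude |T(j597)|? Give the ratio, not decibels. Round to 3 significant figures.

0.000992

At s = jω = j597:
zero (s+8): 8 + j597 → |·| = √(8²+597²) = √356473 ≈ 597.05, ∠ = arctan(597/8) ≈ 89.23°
pole (s+1): 1 + j597 → |·| = √(1²+597²) = √356410 ≈ 597, ∠ = arctan(597/1) ≈ 89.90°
pole (s+4): 4 + j597 → |·| = √(4²+597²) = √356425 ≈ 597.01, ∠ = arctan(597/4) ≈ 89.62°
pole (s+597): 597 + j597 → |·| = √(597²+597²) = √712818 ≈ 844.29, ∠ = arctan(597/597) ≈ 45.00°
|T| = 500 · 597.05 / 3.0092e+08 ≈ 0.00099204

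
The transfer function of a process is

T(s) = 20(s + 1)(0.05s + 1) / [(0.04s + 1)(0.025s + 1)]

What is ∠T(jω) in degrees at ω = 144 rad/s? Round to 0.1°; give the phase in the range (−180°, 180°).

At ω = 144 rad/s:
zero (1 + j144·1) = 1 + j144 → |·| ≈ 144, ∠ ≈ 89.60°
zero (1 + j144·0.05) = 1 + j7.2 → |·| ≈ 7.2691, ∠ ≈ 82.09°
pole (1 + j144·0.04) = 1 + j5.76 → |·| ≈ 5.8462, ∠ ≈ 80.15°
pole (1 + j144·0.025) = 1 + j3.6 → |·| ≈ 3.7363, ∠ ≈ 74.48°
∠T = (89.60° + 82.09°) − (80.15° + 74.48°) = 17.06°

17.1°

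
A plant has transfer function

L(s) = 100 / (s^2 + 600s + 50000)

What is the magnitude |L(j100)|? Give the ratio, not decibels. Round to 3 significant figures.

Substitute s = j100:
Numerator: 100 = 100 + j0
Denominator: (j100)^2 + 600(j100) + 50000 = 40000 + j60000
|N| = √(100² + 0²) ≈ 100, ∠N ≈ 0.00°
|D| = √(40000² + 60000²) ≈ 72111, ∠D ≈ 56.31°
|L| = 100 / 72111 ≈ 0.0013868

0.00139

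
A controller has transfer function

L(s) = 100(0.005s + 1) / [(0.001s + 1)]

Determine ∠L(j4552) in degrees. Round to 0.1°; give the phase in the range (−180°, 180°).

9.9°

At ω = 4552 rad/s:
zero (1 + j4552·0.005) = 1 + j22.76 → |·| ≈ 22.782, ∠ ≈ 87.48°
pole (1 + j4552·0.001) = 1 + j4.552 → |·| ≈ 4.6605, ∠ ≈ 77.61°
∠L = (87.48°) − (77.61°) = 9.87°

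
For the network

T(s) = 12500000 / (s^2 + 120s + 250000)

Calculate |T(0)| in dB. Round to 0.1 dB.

34.0 dB

T(0) = 12500000 / 250000 = 50
20 log₁₀(50) ≈ 33.98 dB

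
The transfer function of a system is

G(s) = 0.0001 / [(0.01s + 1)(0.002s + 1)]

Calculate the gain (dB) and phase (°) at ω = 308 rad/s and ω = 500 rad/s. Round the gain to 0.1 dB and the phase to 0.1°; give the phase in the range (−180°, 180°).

At ω = 308 rad/s:
pole (1 + j308·0.01) = 1 + j3.08 → |·| ≈ 3.2383, ∠ ≈ 72.01°
pole (1 + j308·0.002) = 1 + j0.616 → |·| ≈ 1.1745, ∠ ≈ 31.63°
|G| = 0.0001 · 1 / (3.2383 · 1.1745) ≈ 2.6292e-05
Gain = 20 log₁₀(2.6292e-05) ≈ -91.60 dB
∠G = (0°) − (72.01° + 31.63°) = -103.64°

At ω = 500 rad/s:
pole (1 + j500·0.01) = 1 + j5 → |·| ≈ 5.099, ∠ ≈ 78.69°
pole (1 + j500·0.002) = 1 + j1 → |·| ≈ 1.4142, ∠ ≈ 45.00°
|G| = 0.0001 · 1 / (5.099 · 1.4142) ≈ 1.3868e-05
Gain = 20 log₁₀(1.3868e-05) ≈ -97.16 dB
∠G = (0°) − (78.69° + 45.00°) = -123.69°

ω = 308: -91.6 dB, -103.6°; ω = 500: -97.2 dB, -123.7°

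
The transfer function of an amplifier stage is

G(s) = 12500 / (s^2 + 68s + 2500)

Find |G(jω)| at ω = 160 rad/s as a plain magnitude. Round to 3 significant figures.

At s = jω = j160:
quadratic: (j160)² + 68·j160 + 2500 = -23100 + j10880 → |·| ≈ 25534, ∠ ≈ 154.78°
|G| = 12500 / 25534 ≈ 0.48954

0.490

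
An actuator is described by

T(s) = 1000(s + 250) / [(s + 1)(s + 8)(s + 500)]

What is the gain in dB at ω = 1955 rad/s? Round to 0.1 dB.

At s = jω = j1955:
zero (s+250): 250 + j1955 → |·| = √(250²+1955²) = √3884525 ≈ 1970.9, ∠ = arctan(1955/250) ≈ 82.71°
pole (s+1): 1 + j1955 → |·| = √(1²+1955²) = √3822026 ≈ 1955, ∠ = arctan(1955/1) ≈ 89.97°
pole (s+8): 8 + j1955 → |·| = √(8²+1955²) = √3822089 ≈ 1955, ∠ = arctan(1955/8) ≈ 89.77°
pole (s+500): 500 + j1955 → |·| = √(500²+1955²) = √4072025 ≈ 2017.9, ∠ = arctan(1955/500) ≈ 75.65°
|T| = 1000 · 1970.9 / 7.7125e+09 ≈ 0.00025555
Gain = 20 log₁₀(0.00025555) ≈ -71.85 dB

-71.9 dB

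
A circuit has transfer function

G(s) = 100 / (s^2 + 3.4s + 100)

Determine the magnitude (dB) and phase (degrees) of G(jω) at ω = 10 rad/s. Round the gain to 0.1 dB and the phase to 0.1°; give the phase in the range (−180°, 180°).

At s = jω = j10:
quadratic: (j10)² + 3.4·j10 + 100 = 0 + j34 → |·| ≈ 34, ∠ ≈ 90.00°
|G| = 100 / 34 ≈ 2.9412
Gain = 20 log₁₀(2.9412) ≈ 9.37 dB
∠G = 0.00° − 90.00° = -90.00°

9.4 dB, -90.0°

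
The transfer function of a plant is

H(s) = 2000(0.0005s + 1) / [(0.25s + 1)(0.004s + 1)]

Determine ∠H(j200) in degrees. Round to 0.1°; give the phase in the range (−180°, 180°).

At ω = 200 rad/s:
zero (1 + j200·0.0005) = 1 + j0.1 → |·| ≈ 1.005, ∠ ≈ 5.71°
pole (1 + j200·0.25) = 1 + j50 → |·| ≈ 50.01, ∠ ≈ 88.85°
pole (1 + j200·0.004) = 1 + j0.8 → |·| ≈ 1.2806, ∠ ≈ 38.66°
∠H = (5.71°) − (88.85° + 38.66°) = -121.80°

-121.8°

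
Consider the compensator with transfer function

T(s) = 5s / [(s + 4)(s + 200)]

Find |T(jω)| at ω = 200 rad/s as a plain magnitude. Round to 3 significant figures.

At s = jω = j200:
zero at origin: s = j200 → |·| = 200, ∠ = 90.00°
pole (s+4): 4 + j200 → |·| = √(4²+200²) = √40016 ≈ 200.04, ∠ = arctan(200/4) ≈ 88.85°
pole (s+200): 200 + j200 → |·| = √(200²+200²) = √80000 ≈ 282.84, ∠ = arctan(200/200) ≈ 45.00°
|T| = 5 · 200 / 56579 ≈ 0.017674

0.0177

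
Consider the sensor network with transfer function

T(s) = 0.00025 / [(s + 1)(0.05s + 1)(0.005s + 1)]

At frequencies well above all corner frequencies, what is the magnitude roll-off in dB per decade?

-60 dB/decade

Each pole contributes −20 dB/decade at high frequency; each zero contributes +20 dB/decade.
Net: 0 zero(s) − 3 pole(s) → -60 dB/decade.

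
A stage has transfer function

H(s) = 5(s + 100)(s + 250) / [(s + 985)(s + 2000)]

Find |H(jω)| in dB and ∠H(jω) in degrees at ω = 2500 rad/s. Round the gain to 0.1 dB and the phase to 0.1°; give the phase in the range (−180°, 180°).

11.3 dB, 52.2°

At s = jω = j2500:
zero (s+100): 100 + j2500 → |·| = √(100²+2500²) = √6260000 ≈ 2502, ∠ = arctan(2500/100) ≈ 87.71°
zero (s+250): 250 + j2500 → |·| = √(250²+2500²) = √6312500 ≈ 2512.5, ∠ = arctan(2500/250) ≈ 84.29°
pole (s+985): 985 + j2500 → |·| = √(985²+2500²) = √7220225 ≈ 2687, ∠ = arctan(2500/985) ≈ 68.50°
pole (s+2000): 2000 + j2500 → |·| = √(2000²+2500²) = √10250000 ≈ 3201.6, ∠ = arctan(2500/2000) ≈ 51.34°
|H| = 5 · 6.2863e+06 / 8.6027e+06 ≈ 3.6537
Gain = 20 log₁₀(3.6537) ≈ 11.25 dB
∠H = 172.00° − 119.84° = 52.16°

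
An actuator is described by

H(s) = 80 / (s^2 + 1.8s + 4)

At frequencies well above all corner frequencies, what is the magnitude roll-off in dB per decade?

Each pole contributes −20 dB/decade at high frequency; each zero contributes +20 dB/decade.
Net: 0 zero(s) − 2 pole(s) → -40 dB/decade.

-40 dB/decade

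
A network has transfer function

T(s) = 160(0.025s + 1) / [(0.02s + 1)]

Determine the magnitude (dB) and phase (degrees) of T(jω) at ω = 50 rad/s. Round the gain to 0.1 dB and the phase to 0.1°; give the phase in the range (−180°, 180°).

At ω = 50 rad/s:
zero (1 + j50·0.025) = 1 + j1.25 → |·| ≈ 1.6008, ∠ ≈ 51.34°
pole (1 + j50·0.02) = 1 + j1 → |·| ≈ 1.4142, ∠ ≈ 45.00°
|T| = 160 · 1.6008 / (1.4142) ≈ 181.11
Gain = 20 log₁₀(181.11) ≈ 45.16 dB
∠T = (51.34°) − (45.00°) = 6.34°

45.2 dB, 6.3°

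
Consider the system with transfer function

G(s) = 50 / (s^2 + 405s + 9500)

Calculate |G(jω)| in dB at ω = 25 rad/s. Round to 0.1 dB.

Substitute s = j25:
Numerator: 50 = 50 + j0
Denominator: (j25)^2 + 405(j25) + 9500 = 8875 + j10125
|N| = √(50² + 0²) ≈ 50, ∠N ≈ 0.00°
|D| = √(8875² + 10125²) ≈ 13464, ∠D ≈ 48.76°
|G| = 50 / 13464 ≈ 0.0037136
Gain = 20 log₁₀(0.0037136) ≈ -48.60 dB

-48.6 dB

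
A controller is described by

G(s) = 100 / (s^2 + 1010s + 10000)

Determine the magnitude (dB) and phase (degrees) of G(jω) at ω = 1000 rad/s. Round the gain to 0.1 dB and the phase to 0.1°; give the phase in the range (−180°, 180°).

Substitute s = j1000:
Numerator: 100 = 100 + j0
Denominator: (j1000)^2 + 1010(j1000) + 10000 = -990000 + j1010000
|N| = √(100² + 0²) ≈ 100, ∠N ≈ 0.00°
|D| = √(990000² + 1010000²) ≈ 1.4143e+06, ∠D ≈ 134.43°
|G| = 100 / 1.4143e+06 ≈ 7.0706e-05
Gain = 20 log₁₀(7.0706e-05) ≈ -83.01 dB
∠G = 0.00° − 134.43° = -134.43°

-83.0 dB, -134.4°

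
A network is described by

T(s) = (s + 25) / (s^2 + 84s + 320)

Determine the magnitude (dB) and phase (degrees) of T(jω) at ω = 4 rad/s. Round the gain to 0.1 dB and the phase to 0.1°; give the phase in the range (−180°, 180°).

-25.1 dB, -38.8°

Substitute s = j4:
Numerator: (j4) + 25 = 25 + j4
Denominator: (j4)^2 + 84(j4) + 320 = 304 + j336
|N| = √(25² + 4²) ≈ 25.318, ∠N ≈ 9.09°
|D| = √(304² + 336²) ≈ 453.11, ∠D ≈ 47.86°
|T| = 25.318 / 453.11 ≈ 0.055876
Gain = 20 log₁₀(0.055876) ≈ -25.06 dB
∠T = 9.09° − 47.86° = -38.77°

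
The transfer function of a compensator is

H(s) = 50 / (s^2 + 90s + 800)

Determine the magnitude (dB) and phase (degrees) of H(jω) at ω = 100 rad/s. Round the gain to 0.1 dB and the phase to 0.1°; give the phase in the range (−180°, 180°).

Substitute s = j100:
Numerator: 50 = 50 + j0
Denominator: (j100)^2 + 90(j100) + 800 = -9200 + j9000
|N| = √(50² + 0²) ≈ 50, ∠N ≈ 0.00°
|D| = √(9200² + 9000²) ≈ 12870, ∠D ≈ 135.63°
|H| = 50 / 12870 ≈ 0.003885
Gain = 20 log₁₀(0.003885) ≈ -48.21 dB
∠H = 0.00° − 135.63° = -135.63°

-48.2 dB, -135.6°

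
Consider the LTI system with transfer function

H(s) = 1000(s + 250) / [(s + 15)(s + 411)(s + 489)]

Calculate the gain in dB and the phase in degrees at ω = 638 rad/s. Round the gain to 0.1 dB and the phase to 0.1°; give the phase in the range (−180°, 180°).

-55.1 dB, -129.8°

At s = jω = j638:
zero (s+250): 250 + j638 → |·| = √(250²+638²) = √469544 ≈ 685.23, ∠ = arctan(638/250) ≈ 68.60°
pole (s+15): 15 + j638 → |·| = √(15²+638²) = √407269 ≈ 638.18, ∠ = arctan(638/15) ≈ 88.65°
pole (s+411): 411 + j638 → |·| = √(411²+638²) = √575965 ≈ 758.92, ∠ = arctan(638/411) ≈ 57.21°
pole (s+489): 489 + j638 → |·| = √(489²+638²) = √646165 ≈ 803.84, ∠ = arctan(638/489) ≈ 52.53°
|H| = 1000 · 685.23 / 3.8932e+08 ≈ 0.0017601
Gain = 20 log₁₀(0.0017601) ≈ -55.09 dB
∠H = 68.60° − 198.39° = -129.79°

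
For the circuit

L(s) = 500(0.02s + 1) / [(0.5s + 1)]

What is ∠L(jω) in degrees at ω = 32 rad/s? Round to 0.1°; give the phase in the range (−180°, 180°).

At ω = 32 rad/s:
zero (1 + j32·0.02) = 1 + j0.64 → |·| ≈ 1.1873, ∠ ≈ 32.62°
pole (1 + j32·0.5) = 1 + j16 → |·| ≈ 16.031, ∠ ≈ 86.42°
∠L = (32.62°) − (86.42°) = -53.80°

-53.8°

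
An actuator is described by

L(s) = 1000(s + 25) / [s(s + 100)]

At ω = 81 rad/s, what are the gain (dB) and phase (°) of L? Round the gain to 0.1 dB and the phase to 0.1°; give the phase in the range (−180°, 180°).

At s = jω = j81:
zero (s+25): 25 + j81 → |·| = √(25²+81²) = √7186 ≈ 84.77, ∠ = arctan(81/25) ≈ 72.85°
pole (s+100): 100 + j81 → |·| = √(100²+81²) = √16561 ≈ 128.69, ∠ = arctan(81/100) ≈ 39.01°
pole at origin: |s| = 81, ∠ = 90.00° (in denominator)
|L| = 1000 · 84.77 / 10424 ≈ 8.1322
Gain = 20 log₁₀(8.1322) ≈ 18.20 dB
∠L = 72.85° − 129.01° = -56.16°

18.2 dB, -56.2°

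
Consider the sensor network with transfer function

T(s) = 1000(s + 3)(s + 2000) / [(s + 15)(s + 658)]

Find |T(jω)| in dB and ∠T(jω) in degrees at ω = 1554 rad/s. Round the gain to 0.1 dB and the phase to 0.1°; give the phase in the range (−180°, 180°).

At s = jω = j1554:
zero (s+3): 3 + j1554 → |·| = √(3²+1554²) = √2414925 ≈ 1554, ∠ = arctan(1554/3) ≈ 89.89°
zero (s+2000): 2000 + j1554 → |·| = √(2000²+1554²) = √6414916 ≈ 2532.8, ∠ = arctan(1554/2000) ≈ 37.85°
pole (s+15): 15 + j1554 → |·| = √(15²+1554²) = √2415141 ≈ 1554.1, ∠ = arctan(1554/15) ≈ 89.45°
pole (s+658): 658 + j1554 → |·| = √(658²+1554²) = √2847880 ≈ 1687.6, ∠ = arctan(1554/658) ≈ 67.05°
|T| = 1000 · 3.936e+06 / 2.6227e+06 ≈ 1500.7
Gain = 20 log₁₀(1500.7) ≈ 63.53 dB
∠T = 127.74° − 156.50° = -28.76°

63.5 dB, -28.8°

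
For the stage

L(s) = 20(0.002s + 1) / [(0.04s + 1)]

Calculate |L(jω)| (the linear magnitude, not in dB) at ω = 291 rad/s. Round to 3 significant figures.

At ω = 291 rad/s:
zero (1 + j291·0.002) = 1 + j0.582 → |·| ≈ 1.157, ∠ ≈ 30.20°
pole (1 + j291·0.04) = 1 + j11.64 → |·| ≈ 11.683, ∠ ≈ 85.09°
|L| = 20 · 1.157 / (11.683) ≈ 1.9807

1.98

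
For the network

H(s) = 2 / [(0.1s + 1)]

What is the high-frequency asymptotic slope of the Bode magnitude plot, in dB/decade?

-20 dB/decade

Each pole contributes −20 dB/decade at high frequency; each zero contributes +20 dB/decade.
Net: 0 zero(s) − 1 pole(s) → -20 dB/decade.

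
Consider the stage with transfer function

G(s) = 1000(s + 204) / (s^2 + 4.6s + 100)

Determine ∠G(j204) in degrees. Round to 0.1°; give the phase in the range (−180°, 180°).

-133.7°

At s = jω = j204:
zero (s+204): 204 + j204 → |·| = √(204²+204²) = √83232 ≈ 288.5, ∠ = arctan(204/204) ≈ 45.00°
quadratic: (j204)² + 4.6·j204 + 100 = -41516 + j938.4 → |·| ≈ 41527, ∠ ≈ 178.71°
∠G = 45.00° − 178.71° = -133.71°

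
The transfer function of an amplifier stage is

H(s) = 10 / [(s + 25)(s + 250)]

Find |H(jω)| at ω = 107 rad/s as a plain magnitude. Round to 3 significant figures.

At s = jω = j107:
pole (s+25): 25 + j107 → |·| = √(25²+107²) = √12074 ≈ 109.88, ∠ = arctan(107/25) ≈ 76.85°
pole (s+250): 250 + j107 → |·| = √(250²+107²) = √73949 ≈ 271.94, ∠ = arctan(107/250) ≈ 23.17°
|H| = 10 / 29881 ≈ 0.00033466

0.000335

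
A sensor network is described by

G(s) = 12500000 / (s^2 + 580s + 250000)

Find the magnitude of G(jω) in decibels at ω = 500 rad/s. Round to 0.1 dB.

32.7 dB

At s = jω = j500:
quadratic: (j500)² + 580·j500 + 250000 = 0 + j290000 → |·| ≈ 2.9e+05, ∠ ≈ 90.00°
|G| = 12500000 / 2.9e+05 ≈ 43.103
Gain = 20 log₁₀(43.103) ≈ 32.69 dB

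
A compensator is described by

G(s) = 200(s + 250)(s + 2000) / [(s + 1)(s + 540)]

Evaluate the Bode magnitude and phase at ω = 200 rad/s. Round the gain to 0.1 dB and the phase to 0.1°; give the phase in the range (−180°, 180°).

At s = jω = j200:
zero (s+250): 250 + j200 → |·| = √(250²+200²) = √102500 ≈ 320.16, ∠ = arctan(200/250) ≈ 38.66°
zero (s+2000): 2000 + j200 → |·| = √(2000²+200²) = √4040000 ≈ 2010, ∠ = arctan(200/2000) ≈ 5.71°
pole (s+1): 1 + j200 → |·| = √(1²+200²) = √40001 ≈ 200, ∠ = arctan(200/1) ≈ 89.71°
pole (s+540): 540 + j200 → |·| = √(540²+200²) = √331600 ≈ 575.85, ∠ = arctan(200/540) ≈ 20.32°
|G| = 200 · 6.4352e+05 / 1.1517e+05 ≈ 1117.5
Gain = 20 log₁₀(1117.5) ≈ 60.96 dB
∠G = 44.37° − 110.03° = -65.66°

61.0 dB, -65.7°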